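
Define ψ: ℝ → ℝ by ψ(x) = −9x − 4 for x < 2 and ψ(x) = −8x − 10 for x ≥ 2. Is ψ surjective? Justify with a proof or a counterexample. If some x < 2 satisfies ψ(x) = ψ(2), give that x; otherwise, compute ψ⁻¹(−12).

8/9

Both pieces are strictly decreasing (slopes −9 and −8), so each is injective on its own interval.
The left piece maps (−∞, 2) onto (−22, ∞); the right piece maps [2, ∞) onto (−∞, −26].
The union (−22, ∞) ∪ (−∞, −26] omits the interval between −22 and −26; in particular −22 has no preimage. So ψ is not surjective.
Because the two images are disjoint, no x < 2 has ψ(x) = ψ(2), so we compute ψ⁻¹(−12): −12 lies in (−22, ∞), so solve −9x − 4 = −12: x = (−12 + 4)/(−9) = 8/9.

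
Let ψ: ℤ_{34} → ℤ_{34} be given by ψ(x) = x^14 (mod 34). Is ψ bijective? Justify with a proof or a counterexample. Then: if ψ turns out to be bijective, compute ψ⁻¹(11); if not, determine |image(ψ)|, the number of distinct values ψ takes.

18

ψ(16): Repeated squaring mod 34: 16^1 ≡ 16, 16^2 ≡ 16² = 256 ≡ 18, 16^4 ≡ 18² = 324 ≡ 18, 16^8 ≡ 18² = 324 ≡ 18. Since 14 = 8 + 4 + 2, 16^14 ≡ 18·18·18: 18·18 = 324 ≡ 18, then 18·18 = 324 ≡ 18. So 16^14 ≡ 18 (mod 34).
ψ(18): Repeated squaring mod 34: 18^1 ≡ 18, 18^2 ≡ 18² = 324 ≡ 18, 18^4 ≡ 18² = 324 ≡ 18, 18^8 ≡ 18² = 324 ≡ 18. Since 14 = 8 + 4 + 2, 18^14 ≡ 18·18·18: 18·18 = 324 ≡ 18, then 18·18 = 324 ≡ 18. So 18^14 ≡ 18 (mod 34).
So ψ(16) = ψ(18) = 18 while 16 ≠ 18, thus ψ is not injective, hence not bijective.
Since ψ is not bijective, we determine |image(ψ)|. Computing x^14 mod 34 for each x (by repeated squaring, reducing mod 34 at every step), the values ψ(0), ψ(1), …, ψ(33) are: 0, 1, 30, 19, 16, 15, 26, 25, 4, 21, 8, 9, 32, 33, 2, 13, 18, 17, 18, 13, 2, 33, 32, 9, 8, 21, 4, 25, 26, 15, 16, 19, 30, 1.
The distinct values are {0, 1, 2, 4, 8, 9, 13, 15, 16, 17, 18, 19, 21, 25, 26, 30, 32, 33}; there are 18 of them.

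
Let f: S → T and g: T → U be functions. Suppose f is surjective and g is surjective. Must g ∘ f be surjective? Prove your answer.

surjective

Let c ∈ U. Since g is surjective, there is b ∈ T with g(b) = c. Since f is surjective, there is a ∈ S with f(a) = b.
Then (g ∘ f)(a) = g(b) = c. Hence g ∘ f is surjective.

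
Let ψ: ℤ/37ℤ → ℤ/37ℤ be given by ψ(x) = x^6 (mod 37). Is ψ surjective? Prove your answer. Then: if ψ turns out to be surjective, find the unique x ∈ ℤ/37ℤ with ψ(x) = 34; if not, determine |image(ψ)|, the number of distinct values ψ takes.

7

ψ(3): Repeated squaring mod 37: 3^1 ≡ 3, 3^2 ≡ 3² = 9, 3^4 ≡ 9² = 81 ≡ 7. Since 6 = 4 + 2, 3^6 ≡ 7·9: 7·9 = 63 ≡ 26. So 3^6 ≡ 26 (mod 37).
ψ(4): Repeated squaring mod 37: 4^1 ≡ 4, 4^2 ≡ 4² = 16, 4^4 ≡ 16² = 256 ≡ 34. Since 6 = 4 + 2, 4^6 ≡ 34·16: 34·16 = 544 ≡ 26. So 4^6 ≡ 26 (mod 37).
So ψ(3) = ψ(4) = 26 while 3 ≠ 4, hence ψ is not injective.
A non-injective map from the 37-element set ℤ/37ℤ to itself takes at most 36 distinct values, so it cannot be surjective. So ψ is not surjective.
Since ψ is not surjective, we determine |image(ψ)|. Computing x^6 mod 37 for each x (by repeated squaring, reducing mod 37 at every step), the values ψ(0), ψ(1), …, ψ(36) are: 0, 1, 27, 26, 26, 11, 36, 26, 36, 10, 1, 1, 10, 11, 36, 27, 10, 27, 11, 11, 27, 10, 27, 36, 11, 10, 1, 1, 10, 36, 26, 36, 11, 26, 26, 27, 1.
The distinct values are {0, 1, 10, 11, 26, 27, 36}; there are 7 of them.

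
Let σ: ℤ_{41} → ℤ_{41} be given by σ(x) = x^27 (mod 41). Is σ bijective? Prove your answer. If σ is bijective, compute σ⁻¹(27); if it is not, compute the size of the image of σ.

3

Since 41 is prime, the nonzero elements of ℤ_{41} form a cyclic group of order 40.
As gcd(27, 40) = 1, raising to the 27th power is a bijection on this group: if x_1^27 ≡ x_2^27 then (x_1x_2^{−1})^27 = 1, and the only element of order dividing gcd(27, 40) = 1 is 1, so x_1 = x_2.
With σ(0) = 0 this makes σ injective on all of ℤ_{41}, hence bijective (finite equal-size domain and codomain). In particular σ is bijective.
Since σ is bijective, we find the preimage of 27. The inverse of x ↦ x^27 on (ℤ_{41})^× is x ↦ x^3, because 27·3 = 81 = 2·40 + 1 ≡ 1 (mod 40) and x^{40} = 1 for x ≠ 0 (Fermat). So σ⁻¹(27) = 27^3 mod 41.
Repeated squaring mod 41: 27^1 ≡ 27, 27^2 ≡ 27² = 729 ≡ 32. Since 3 = 2 + 1, 27^3 ≡ 32·27: 32·27 = 864 ≡ 3. So 27^3 ≡ 3 (mod 41).
Hence σ⁻¹(27) = 3.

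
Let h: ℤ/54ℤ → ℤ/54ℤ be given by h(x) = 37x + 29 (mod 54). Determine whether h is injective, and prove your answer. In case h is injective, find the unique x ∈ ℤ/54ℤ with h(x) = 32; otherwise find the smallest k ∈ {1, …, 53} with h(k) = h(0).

If h(a) = h(b), then 37a ≡ 37b (mod 54). Because gcd(37, 54) = 1, we may cancel 37 to get a ≡ b (mod 54).
Therefore h is injective.
We now compute 37⁻¹ mod 54 explicitly. Euclid's algorithm: 54 = 1·37 + 17, 37 = 2·17 + 3, 17 = 5·3 + 2, 3 = 1·2 + 1; back-substituting gives 1 = 19·37 − 13·54, so 37⁻¹ ≡ 19 (mod 54).
Since h is injective, we find h⁻¹(32): we need 37x ≡ 32 − 29 ≡ 3 (mod 54). Using 37⁻¹ = 19: x ≡ 19·3 = 57 = 1·54 + 3, so x = 3.
Check: h(3) = 37·3 + 29 = 140 = 2·54 + 32 ≡ 32 (mod 54).

3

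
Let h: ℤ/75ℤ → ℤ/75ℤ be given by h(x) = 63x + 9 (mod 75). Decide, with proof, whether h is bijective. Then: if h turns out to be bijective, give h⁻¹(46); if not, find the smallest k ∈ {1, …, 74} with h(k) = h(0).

25

We have gcd(63, 75) = 3 > 1. Taking s = 0 and t = 25: h(0) = 9 and h(25) = 63·25 + 9 = 1584 ≡ 9 (mod 75).
So h(0) = h(25) while 0 ≠ 25, therefore h is not injective, hence not bijective.
Since h is not bijective, we find the least positive k with h(k) = h(0): this means 63k ≡ 0 (mod 75), i.e. 75 ∣ 63k. Since gcd(63, 75) = 3, dividing through by 3 this holds exactly when 25 ∣ 21k, and as gcd(21, 25) = 1, exactly when 25 ∣ k.
The smallest positive such k is 25.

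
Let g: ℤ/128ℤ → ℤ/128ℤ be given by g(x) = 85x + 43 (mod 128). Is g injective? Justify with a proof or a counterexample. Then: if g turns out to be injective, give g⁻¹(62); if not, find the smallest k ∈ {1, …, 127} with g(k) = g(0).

If g(s) = g(t), then 85s ≡ 85t (mod 128). Because gcd(85, 128) = 1, we may cancel 85 to get s ≡ t (mod 128).
So g is injective.
We now compute 85⁻¹ mod 128 explicitly. Euclid's algorithm: 128 = 1·85 + 43, 85 = 1·43 + 42, 43 = 1·42 + 1; back-substituting gives 1 = 125·85 − 83·128, so 85⁻¹ ≡ 125 (mod 128).
Since g is injective, we find g⁻¹(62): we need 85x ≡ 62 − 43 ≡ 19 (mod 128). Using 85⁻¹ = 125: x ≡ 125·19 = 2375 = 18·128 + 71, so x = 71.
Check: g(71) = 85·71 + 43 = 6078 = 47·128 + 62 ≡ 62 (mod 128).

71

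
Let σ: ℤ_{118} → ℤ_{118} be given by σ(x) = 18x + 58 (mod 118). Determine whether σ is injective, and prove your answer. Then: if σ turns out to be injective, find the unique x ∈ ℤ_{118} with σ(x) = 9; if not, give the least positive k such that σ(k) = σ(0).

59

We have gcd(18, 118) = 2 > 1. Taking a = 0 and b = 59: σ(0) = 58 and σ(59) = 18·59 + 58 = 1120 ≡ 58 (mod 118).
So σ(0) = σ(59) while 0 ≠ 59, so σ is not injective.
Since σ is not injective, we find the least positive k with σ(k) = σ(0): this means 18k ≡ 0 (mod 118), i.e. 118 ∣ 18k. Since gcd(18, 118) = 2, dividing through by 2 this holds exactly when 59 ∣ 9k, and as gcd(9, 59) = 1, exactly when 59 ∣ k.
The smallest positive such k is 59.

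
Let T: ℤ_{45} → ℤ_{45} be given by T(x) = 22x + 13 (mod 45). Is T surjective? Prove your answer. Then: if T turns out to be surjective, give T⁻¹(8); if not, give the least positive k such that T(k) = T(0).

10

By definition, surjectivity means every element of the codomain has a preimage under T.
Since gcd(22, 45) = 1, 22 is invertible modulo 45. Euclid's algorithm: 45 = 2·22 + 1; back-substituting gives 1 = 43·22 − 21·45, so 22⁻¹ ≡ 43 (mod 45).
For any y ∈ ℤ_{45}, x = 43(y − 13) mod 45 satisfies T(x) = 22·43(y − 13) + 13 ≡ y (since 22·43 ≡ 1 mod 45). So every y has a preimage.
Thus T is surjective.
Since T is surjective, we compute T⁻¹(8): solve 22x + 13 ≡ 8 (mod 45), i.e. 22x ≡ 40 (mod 45).
Multiplying by 22⁻¹ = 43 gives x ≡ 43·40 = 1720 = 38·45 + 10 ≡ 10 (mod 45).
Check: T(10) = 22·10 + 13 = 233 = 5·45 + 8 ≡ 8 (mod 45).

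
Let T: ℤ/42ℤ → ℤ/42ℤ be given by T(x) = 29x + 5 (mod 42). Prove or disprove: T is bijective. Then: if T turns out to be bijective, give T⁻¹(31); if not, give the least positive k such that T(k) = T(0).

Recall that T is injective if T(u) = T(v) implies u = v.
Suppose T(u) = T(v) in ℤ/42ℤ. Then 29u + 5 ≡ 29v + 5 (mod 42), so 29(u − v) ≡ 0 (mod 42).
Since gcd(29, 42) = 1, 29 is invertible modulo 42, so u − v ≡ 0 (mod 42), i.e. u = v.
We now compute 29⁻¹ mod 42 explicitly. Euclid's algorithm: 42 = 1·29 + 13, 29 = 2·13 + 3, 13 = 4·3 + 1; back-substituting gives 1 = 29·29 − 20·42, so 29⁻¹ ≡ 29 (mod 42).
For any y ∈ ℤ/42ℤ, x = 29(y − 5) mod 42 satisfies T(x) = 29·29(y − 5) + 5 ≡ y (since 29·29 ≡ 1 mod 42). So every y has a preimage.
Thus T is bijective.
Since T is bijective, we find T⁻¹(31): we need 29x ≡ 31 − 5 ≡ 26 (mod 42). Using 29⁻¹ = 29: x ≡ 29·26 = 754 = 17·42 + 40, so x = 40.
Check: T(40) = 29·40 + 5 = 1165 = 27·42 + 31 ≡ 31 (mod 42).

40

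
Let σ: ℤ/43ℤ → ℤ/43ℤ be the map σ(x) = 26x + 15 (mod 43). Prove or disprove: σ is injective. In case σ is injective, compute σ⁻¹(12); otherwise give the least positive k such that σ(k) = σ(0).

Recall that injectivity means: for all s, t in the domain, σ(s) = σ(t) implies s = t.
If σ(s) = σ(t), then 26s ≡ 26t (mod 43). Because gcd(26, 43) = 1, we may cancel 26 to get s ≡ t (mod 43).
So σ is injective.
We now compute 26⁻¹ mod 43 explicitly. Euclid's algorithm: 43 = 1·26 + 17, 26 = 1·17 + 9, 17 = 1·9 + 8, 9 = 1·8 + 1; back-substituting gives 1 = 5·26 − 3·43, so 26⁻¹ ≡ 5 (mod 43).
Since σ is injective, we find σ⁻¹(12): we need 26x ≡ 12 − 15 ≡ 40 (mod 43). Using 26⁻¹ = 5: x ≡ 5·40 = 200 = 4·43 + 28, so x = 28.
Check: σ(28) = 26·28 + 15 = 743 = 17·43 + 12 ≡ 12 (mod 43).

28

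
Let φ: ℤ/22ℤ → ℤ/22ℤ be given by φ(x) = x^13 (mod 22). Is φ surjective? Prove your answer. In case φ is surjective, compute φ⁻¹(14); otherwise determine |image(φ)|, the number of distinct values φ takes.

20

Computing x^13 mod 22 for each x (by repeated squaring, reducing mod 22 at every step), the values φ(0), φ(1), …, φ(21) are: 0, 1, 8, 5, 20, 15, 18, 13, 6, 3, 10, 11, 12, 19, 16, 9, 4, 7, 2, 17, 14, 21.
Every element of ℤ/22ℤ appears exactly once in this list, so φ is a bijection, and in particular surjective.
Since φ is surjective, we read off the preimage of 14 from the same table: φ(20) = 14, so φ⁻¹(14) = 20.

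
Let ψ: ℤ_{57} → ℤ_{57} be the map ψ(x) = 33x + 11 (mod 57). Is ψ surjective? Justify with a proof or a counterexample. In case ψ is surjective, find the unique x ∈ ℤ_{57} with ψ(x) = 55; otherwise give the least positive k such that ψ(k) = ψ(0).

19

Since gcd(33, 57) = 3, we have 33x ≡ 0 (mod 3) for all x, so ψ(x) ≡ 2 (mod 3).
But 0 ≢ 2 (mod 3), so 0 ∈ ℤ_{57} has no preimage. So ψ is not surjective.
Since ψ is not surjective, we find the least positive k with ψ(k) = ψ(0): this means 33k ≡ 0 (mod 57), i.e. 57 ∣ 33k. Since gcd(33, 57) = 3, dividing through by 3 this holds exactly when 19 ∣ 11k, and as gcd(11, 19) = 1, exactly when 19 ∣ k.
The smallest positive such k is 19.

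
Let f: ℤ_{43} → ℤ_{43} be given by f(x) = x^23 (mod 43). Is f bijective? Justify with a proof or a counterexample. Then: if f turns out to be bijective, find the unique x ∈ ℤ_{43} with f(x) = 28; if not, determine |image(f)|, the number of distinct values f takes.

12

Since 43 is prime, the nonzero elements of ℤ_{43} form a cyclic group of order 42.
As gcd(23, 42) = 1, raising to the 23rd power is a bijection on this group: if s^23 ≡ t^23 then (st^{−1})^23 = 1, and the only element of order dividing gcd(23, 42) = 1 is 1, so s = t.
With f(0) = 0 this makes f injective on all of ℤ_{43}, hence bijective (finite equal-size domain and codomain). In particular f is bijective.
Since f is bijective, we find the preimage of 28. The inverse of x ↦ x^23 on (ℤ_{43})^× is x ↦ x^11, because 23·11 = 253 = 6·42 + 1 ≡ 1 (mod 42) and x^{42} = 1 for x ≠ 0 (Fermat). So f⁻¹(28) = 28^11 mod 43.
Repeated squaring mod 43: 28^1 ≡ 28, 28^2 ≡ 28² = 784 ≡ 10, 28^4 ≡ 10² = 100 ≡ 14, 28^8 ≡ 14² = 196 ≡ 24. Since 11 = 8 + 2 + 1, 28^11 ≡ 24·10·28: 24·10 = 240 ≡ 25, then 25·28 = 700 ≡ 12. So 28^11 ≡ 12 (mod 43).
Hence f⁻¹(28) = 12.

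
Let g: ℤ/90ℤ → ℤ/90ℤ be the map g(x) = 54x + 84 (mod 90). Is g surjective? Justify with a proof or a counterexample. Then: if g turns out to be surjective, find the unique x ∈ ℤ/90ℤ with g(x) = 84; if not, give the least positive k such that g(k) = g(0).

Recall that surjectivity means every element of the codomain has a preimage under g.
Since gcd(54, 90) = 18, we have 54x ≡ 0 (mod 18) for all x, so g(x) ≡ 12 (mod 18).
But 0 ≢ 12 (mod 18), so 0 ∈ ℤ/90ℤ has no preimage. Hence g is not surjective.
Since g is not surjective, we find the least positive k with g(k) = g(0): this means 54k ≡ 0 (mod 90), i.e. 90 ∣ 54k. Since gcd(54, 90) = 18, dividing through by 18 this holds exactly when 5 ∣ 3k, and as gcd(3, 5) = 1, exactly when 5 ∣ k.
The smallest positive such k is 5.

5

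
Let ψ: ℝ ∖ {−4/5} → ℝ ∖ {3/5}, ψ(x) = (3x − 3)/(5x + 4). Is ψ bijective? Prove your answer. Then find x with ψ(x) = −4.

-13/23

Suppose ψ(a) = ψ(b). Cross-multiplying: (3a − 3)(5b + 4) = (3b − 3)(5a + 4).
Expanding both sides and cancelling the symmetric terms leaves 27·(a − b) = 0. Since 27 ≠ 0, a = b. So ψ is injective.
For any y ≠ 3/5, solving y(5x + 4) = 3x − 3 for x gives a well-defined x ≠ −4/5. So ψ is surjective.
Hence ψ is bijective.
Solving ψ(x) = −4: cross-multiplying gives 3x − 3 = −4(5x + 4), which rearranges to 23x = −13, so x = −13/23.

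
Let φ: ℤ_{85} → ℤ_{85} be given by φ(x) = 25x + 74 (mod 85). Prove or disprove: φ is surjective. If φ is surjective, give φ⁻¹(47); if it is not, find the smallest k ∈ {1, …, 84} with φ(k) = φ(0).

By definition, surjectivity means every element of the codomain has a preimage under φ.
Since gcd(25, 85) = 5, we have 25x ≡ 0 (mod 5) for all x, so φ(x) ≡ 4 (mod 5).
But 0 ≢ 4 (mod 5), so 0 ∈ ℤ_{85} has no preimage. Thus φ is not surjective.
Since φ is not surjective, we find the least positive k with φ(k) = φ(0): this means 25k ≡ 0 (mod 85), i.e. 85 ∣ 25k. Since gcd(25, 85) = 5, dividing through by 5 this holds exactly when 17 ∣ 5k, and as gcd(5, 17) = 1, exactly when 17 ∣ k.
The smallest positive such k is 17.

17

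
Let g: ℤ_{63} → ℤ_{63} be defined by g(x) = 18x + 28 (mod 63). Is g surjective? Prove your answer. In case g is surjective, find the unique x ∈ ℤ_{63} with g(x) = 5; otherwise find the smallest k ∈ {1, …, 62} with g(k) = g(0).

Recall: surjectivity means every element of the codomain has a preimage under g.
Since gcd(18, 63) = 9, we have 18x ≡ 0 (mod 9) for all x, so g(x) ≡ 1 (mod 9).
But 0 ≢ 1 (mod 9), so 0 ∈ ℤ_{63} has no preimage. Thus g is not surjective.
Since g is not surjective, we find the least positive k with g(k) = g(0): this means 18k ≡ 0 (mod 63), i.e. 63 ∣ 18k. Since gcd(18, 63) = 9, dividing through by 9 this holds exactly when 7 ∣ 2k, and as gcd(2, 7) = 1, exactly when 7 ∣ k.
The smallest positive such k is 7.

7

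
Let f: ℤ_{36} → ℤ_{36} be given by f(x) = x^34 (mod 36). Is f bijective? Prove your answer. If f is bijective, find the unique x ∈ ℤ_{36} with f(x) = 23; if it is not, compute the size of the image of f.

8

f(0) = 0^34 = 0.
f(6): Repeated squaring mod 36: 6^1 ≡ 6, 6^2 ≡ 6² = 36 ≡ 0, 6^4 ≡ 0² = 0, 6^8 ≡ 0² = 0, 6^16 ≡ 0² = 0, 6^32 ≡ 0² = 0. Since 34 = 32 + 2, 6^34 ≡ 0·0: 0·0 = 0. So 6^34 ≡ 0 (mod 36).
So f(0) = f(6) = 0 while 0 ≠ 6, therefore f is not injective, hence not bijective.
Since f is not bijective, we determine |image(f)|. Computing x^34 mod 36 for each x (by repeated squaring, reducing mod 36 at every step), the values f(0), f(1), …, f(35) are: 0, 1, 16, 9, 4, 13, 0, 25, 28, 9, 28, 25, 0, 13, 4, 9, 16, 1, 0, 1, 16, 9, 4, 13, 0, 25, 28, 9, 28, 25, 0, 13, 4, 9, 16, 1.
The distinct values are {0, 1, 4, 9, 13, 16, 25, 28}; there are 8 of them.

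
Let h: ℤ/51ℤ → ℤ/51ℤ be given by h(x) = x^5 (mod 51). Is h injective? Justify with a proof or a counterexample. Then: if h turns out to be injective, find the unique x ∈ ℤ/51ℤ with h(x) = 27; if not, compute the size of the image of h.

45

Computing x^5 mod 51 for each x (by repeated squaring, reducing mod 51 at every step), the values h(0), h(1), …, h(50) are: 0, 1, 32, 39, 4, 14, 24, 28, 26, 42, 40, 44, 3, 13, 29, 36, 16, 17, 18, 49, 5, 21, 31, 41, 45, 43, 8, 6, 10, 20, 30, 46, 2, 33, 34, 35, 15, 22, 38, 48, 7, 11, 9, 25, 23, 27, 37, 47, 12, 19, 50.
Every element of ℤ/51ℤ appears exactly once in this list, so h is a bijection, and in particular injective.
Since h is injective, we read off the preimage of 27 from the same table: h(45) = 27, so h⁻¹(27) = 45.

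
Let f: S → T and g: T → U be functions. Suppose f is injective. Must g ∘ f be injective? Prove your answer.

No. Take S = T = U = {0, 1, 2}, f = identity (injective), and g(x) = 0 for every x.
Then (g ∘ f)(0) = 0 = (g ∘ f)(2) with 0 ≠ 2, so g ∘ f is not injective.

not injective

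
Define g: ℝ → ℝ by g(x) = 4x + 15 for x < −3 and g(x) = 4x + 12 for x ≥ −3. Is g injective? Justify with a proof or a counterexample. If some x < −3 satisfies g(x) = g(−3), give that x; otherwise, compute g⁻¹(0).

Both pieces are strictly increasing (slopes 4 and 4), so each is injective on its own interval.
The left piece maps (−∞, −3) onto (−∞, 3); the right piece maps [−3, ∞) onto [0, ∞).
These images overlap. In particular g(−3) = 0 (right piece), and solving 4x + 15 = 0 on the left piece gives x = −15/4 < −3.
So g(−15/4) = g(−3) with −15/4 ≠ −3, and g is not injective. This x = −15/4 is the requested value below −3.

-15/4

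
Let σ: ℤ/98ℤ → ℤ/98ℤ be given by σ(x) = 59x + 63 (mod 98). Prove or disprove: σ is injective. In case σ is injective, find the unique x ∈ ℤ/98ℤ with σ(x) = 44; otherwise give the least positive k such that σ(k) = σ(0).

3

Recall: injectivity means: for all a, b in the domain, σ(a) = σ(b) implies a = b.
If σ(a) = σ(b), then 59a ≡ 59b (mod 98). Because gcd(59, 98) = 1, we may cancel 59 to get a ≡ b (mod 98).
Thus σ is injective.
We now compute 59⁻¹ mod 98 explicitly. Euclid's algorithm: 98 = 1·59 + 39, 59 = 1·39 + 20, 39 = 1·20 + 19, 20 = 1·19 + 1; back-substituting gives 1 = 5·59 − 3·98, so 59⁻¹ ≡ 5 (mod 98).
Since σ is injective, we find σ⁻¹(44): we need 59x ≡ 44 − 63 ≡ 79 (mod 98). Using 59⁻¹ = 5: x ≡ 5·79 = 395 = 4·98 + 3, so x = 3.
Check: σ(3) = 59·3 + 63 = 240 = 2·98 + 44 ≡ 44 (mod 98).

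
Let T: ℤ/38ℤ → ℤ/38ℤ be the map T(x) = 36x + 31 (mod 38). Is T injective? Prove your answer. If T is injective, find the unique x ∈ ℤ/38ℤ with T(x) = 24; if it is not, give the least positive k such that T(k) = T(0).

By definition, T is injective if T(a) = T(b) implies a = b.
We have gcd(36, 38) = 2 > 1. Taking a = 0 and b = 19: T(0) = 31 and T(19) = 36·19 + 31 = 715 ≡ 31 (mod 38).
So T(0) = T(19) while 0 ≠ 19, thus T is not injective.
Since T is not injective, we find the least positive k with T(k) = T(0): this means 36k ≡ 0 (mod 38), i.e. 38 ∣ 36k. Since gcd(36, 38) = 2, dividing through by 2 this holds exactly when 19 ∣ 18k, and as gcd(18, 19) = 1, exactly when 19 ∣ k.
The smallest positive such k is 19.

19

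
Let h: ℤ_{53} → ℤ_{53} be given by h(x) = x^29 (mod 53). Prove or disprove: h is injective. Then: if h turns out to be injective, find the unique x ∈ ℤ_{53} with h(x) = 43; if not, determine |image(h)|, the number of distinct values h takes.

Since 53 is prime, the nonzero elements of ℤ_{53} form a cyclic group of order 52.
As gcd(29, 52) = 1, raising to the 29th power is a bijection on this group: if x_1^29 ≡ x_2^29 then (x_1x_2^{−1})^29 = 1, and the only element of order dividing gcd(29, 52) = 1 is 1, so x_1 = x_2.
With h(0) = 0 this makes h injective on all of ℤ_{53}, hence bijective (finite equal-size domain and codomain). In particular h is injective.
Since h is injective, we find the preimage of 43. The inverse of x ↦ x^29 on (ℤ_{53})^× is x ↦ x^9, because 29·9 = 261 = 5·52 + 1 ≡ 1 (mod 52) and x^{52} = 1 for x ≠ 0 (Fermat). So h⁻¹(43) = 43^9 mod 53.
Repeated squaring mod 53: 43^1 ≡ 43, 43^2 ≡ 43² = 1849 ≡ 47, 43^4 ≡ 47² = 2209 ≡ 36, 43^8 ≡ 36² = 1296 ≡ 24. Since 9 = 8 + 1, 43^9 ≡ 24·43: 24·43 = 1032 ≡ 25. So 43^9 ≡ 25 (mod 53).
Hence h⁻¹(43) = 25.

25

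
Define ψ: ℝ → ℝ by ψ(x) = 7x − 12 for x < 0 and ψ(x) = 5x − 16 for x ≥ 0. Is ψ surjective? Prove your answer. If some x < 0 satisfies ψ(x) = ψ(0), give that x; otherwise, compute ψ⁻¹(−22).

-4/7

Both pieces are strictly increasing (slopes 7 and 5), so each is injective on its own interval.
The left piece maps (−∞, 0) onto (−∞, −12); the right piece maps [0, ∞) onto [−16, ∞).
The union (−∞, −12) ∪ [−16, ∞) covers ℝ, so ψ is surjective.
For the follow-up: the images overlap, so an x < 0 with ψ(x) = ψ(0) exists. ψ(0) = −16; solving 7x − 12 = −16 for x < 0 gives x = (−16 + 12)/7 = −4/7.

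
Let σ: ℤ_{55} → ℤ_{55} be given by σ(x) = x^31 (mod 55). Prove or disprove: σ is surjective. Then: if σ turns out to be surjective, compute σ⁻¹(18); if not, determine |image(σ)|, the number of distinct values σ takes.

Computing x^31 mod 55 for each x (by repeated squaring, reducing mod 55 at every step), the values σ(0), σ(1), …, σ(54) are: 0, 1, 13, 47, 4, 5, 6, 18, 52, 9, 10, 11, 23, 2, 14, 15, 16, 28, 7, 19, 20, 21, 33, 12, 24, 25, 26, 38, 17, 29, 30, 31, 43, 22, 34, 35, 36, 48, 27, 39, 40, 41, 53, 32, 44, 45, 46, 3, 37, 49, 50, 51, 8, 42, 54.
Every element of ℤ_{55} appears exactly once in this list, so σ is a bijection, and in particular surjective.
Since σ is surjective, we read off the preimage of 18 from the same table: σ(7) = 18, so σ⁻¹(18) = 7.

7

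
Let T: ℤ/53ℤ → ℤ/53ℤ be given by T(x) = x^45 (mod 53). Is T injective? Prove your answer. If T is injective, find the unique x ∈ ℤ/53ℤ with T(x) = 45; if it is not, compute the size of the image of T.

31

Since 53 is prime, the nonzero elements of ℤ/53ℤ form a cyclic group of order 52.
As gcd(45, 52) = 1, raising to the 45th power is a bijection on this group: if a^45 ≡ b^45 then (ab^{−1})^45 = 1, and the only element of order dividing gcd(45, 52) = 1 is 1, so a = b.
With T(0) = 0 this makes T injective on all of ℤ/53ℤ, hence bijective (finite equal-size domain and codomain). In particular T is injective.
Since T is injective, we find the preimage of 45. The inverse of x ↦ x^45 on (ℤ/53ℤ)^× is x ↦ x^37, because 45·37 = 1665 = 32·52 + 1 ≡ 1 (mod 52) and x^{52} = 1 for x ≠ 0 (Fermat). So T⁻¹(45) = 45^37 mod 53.
Repeated squaring mod 53: 45^1 ≡ 45, 45^2 ≡ 45² = 2025 ≡ 11, 45^4 ≡ 11² = 121 ≡ 15, 45^8 ≡ 15² = 225 ≡ 13, 45^16 ≡ 13² = 169 ≡ 10, 45^32 ≡ 10² = 100 ≡ 47. Since 37 = 32 + 4 + 1, 45^37 ≡ 47·15·45: 47·15 = 705 ≡ 16, then 16·45 = 720 ≡ 31. So 45^37 ≡ 31 (mod 53).
Hence T⁻¹(45) = 31.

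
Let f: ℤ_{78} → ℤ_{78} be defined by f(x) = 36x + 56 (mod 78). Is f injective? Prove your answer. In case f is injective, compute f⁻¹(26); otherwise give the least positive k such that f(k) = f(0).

We have gcd(36, 78) = 6 > 1. Taking u = 0 and v = 13: f(0) = 56 and f(13) = 36·13 + 56 = 524 ≡ 56 (mod 78).
So f(0) = f(13) while 0 ≠ 13, thus f is not injective.
Since f is not injective, we find the least positive k with f(k) = f(0): this means 36k ≡ 0 (mod 78), i.e. 78 ∣ 36k. Since gcd(36, 78) = 6, dividing through by 6 this holds exactly when 13 ∣ 6k, and as gcd(6, 13) = 1, exactly when 13 ∣ k.
The smallest positive such k is 13.

13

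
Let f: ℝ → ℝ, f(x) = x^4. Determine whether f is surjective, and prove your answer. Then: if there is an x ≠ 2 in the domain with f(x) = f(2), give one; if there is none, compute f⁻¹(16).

-2

Since 4 is even, x^4 ≥ 0 for all x ∈ ℝ, so −1 ∈ ℝ has no preimage. Thus f is not surjective.
For the follow-up, such an x exists: taking x = −2 ∈ ℝ gives f(−2) = 16 = f(2) with −2 ≠ 2.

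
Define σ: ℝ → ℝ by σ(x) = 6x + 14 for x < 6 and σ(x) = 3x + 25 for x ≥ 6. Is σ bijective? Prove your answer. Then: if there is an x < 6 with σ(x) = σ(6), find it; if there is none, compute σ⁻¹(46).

Both pieces are strictly increasing (slopes 6 and 3), so each is injective on its own interval.
The left piece maps (−∞, 6) onto (−∞, 50); the right piece maps [6, ∞) onto [43, ∞).
These images overlap. In particular σ(6) = 43 (right piece), and solving 6x + 14 = 43 on the left piece gives x = 29/6 < 6.
So σ(29/6) = σ(6) with 29/6 ≠ 6, and σ is not injective, hence not bijective. This x = 29/6 is the requested value below 6.

29/6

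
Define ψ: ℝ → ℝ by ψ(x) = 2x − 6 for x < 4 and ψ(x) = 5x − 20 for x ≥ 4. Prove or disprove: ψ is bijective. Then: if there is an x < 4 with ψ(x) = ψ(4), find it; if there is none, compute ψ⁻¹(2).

Both pieces are strictly increasing (slopes 2 and 5), so each is injective on its own interval.
The left piece maps (−∞, 4) onto (−∞, 2); the right piece maps [4, ∞) onto [0, ∞).
These images overlap. In particular ψ(4) = 0 (right piece), and solving 2x − 6 = 0 on the left piece gives x = 3 < 4.
So ψ(3) = ψ(4) with 3 ≠ 4, and ψ is not injective, hence not bijective. This x = 3 is the requested value below 4.

3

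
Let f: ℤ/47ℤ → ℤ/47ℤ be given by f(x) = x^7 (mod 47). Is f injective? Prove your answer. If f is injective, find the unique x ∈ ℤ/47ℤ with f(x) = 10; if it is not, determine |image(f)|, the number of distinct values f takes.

26

Since 47 is prime, the nonzero elements of ℤ/47ℤ form a cyclic group of order 46.
As gcd(7, 46) = 1, raising to the 7th power is a bijection on this group: if a^7 ≡ b^7 then (ab^{−1})^7 = 1, and the only element of order dividing gcd(7, 46) = 1 is 1, so a = b.
With f(0) = 0 this makes f injective on all of ℤ/47ℤ, hence bijective (finite equal-size domain and codomain). In particular f is injective.
Since f is injective, we find the preimage of 10. The inverse of x ↦ x^7 on (ℤ/47ℤ)^× is x ↦ x^33, because 7·33 = 231 = 5·46 + 1 ≡ 1 (mod 46) and x^{46} = 1 for x ≠ 0 (Fermat). So f⁻¹(10) = 10^33 mod 47.
Repeated squaring mod 47: 10^1 ≡ 10, 10^2 ≡ 10² = 100 ≡ 6, 10^4 ≡ 6² = 36, 10^8 ≡ 36² = 1296 ≡ 27, 10^16 ≡ 27² = 729 ≡ 24, 10^32 ≡ 24² = 576 ≡ 12. Since 33 = 32 + 1, 10^33 ≡ 12·10: 12·10 = 120 ≡ 26. So 10^33 ≡ 26 (mod 47).
Hence f⁻¹(10) = 26.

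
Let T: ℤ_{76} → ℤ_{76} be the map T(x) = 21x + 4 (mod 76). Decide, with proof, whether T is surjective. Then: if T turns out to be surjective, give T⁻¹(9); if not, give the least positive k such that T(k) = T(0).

69

Since gcd(21, 76) = 1, 21 is invertible modulo 76. Euclid's algorithm: 76 = 3·21 + 13, 21 = 1·13 + 8, 13 = 1·8 + 5, 8 = 1·5 + 3, 5 = 1·3 + 2, 3 = 1·2 + 1; back-substituting gives 1 = 29·21 − 8·76, so 21⁻¹ ≡ 29 (mod 76).
For any y ∈ ℤ_{76}, x = 29(y − 4) mod 76 satisfies T(x) = 21·29(y − 4) + 4 ≡ y (since 21·29 ≡ 1 mod 76). So every y has a preimage.
So T is surjective.
Since T is surjective, we find T⁻¹(9): we need 21x ≡ 9 − 4 ≡ 5 (mod 76). Using 21⁻¹ = 29: x ≡ 29·5 = 145 = 1·76 + 69, so x = 69.
Check: T(69) = 21·69 + 4 = 1453 = 19·76 + 9 ≡ 9 (mod 76).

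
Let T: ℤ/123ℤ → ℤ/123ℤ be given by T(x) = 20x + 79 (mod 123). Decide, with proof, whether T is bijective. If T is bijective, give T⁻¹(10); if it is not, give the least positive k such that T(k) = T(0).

Suppose T(s) = T(t) in ℤ/123ℤ. Then 20s + 79 ≡ 20t + 79 (mod 123), thus 20(s − t) ≡ 0 (mod 123).
Since gcd(20, 123) = 1, 20 is invertible modulo 123, so s − t ≡ 0 (mod 123), i.e. s = t.
We now compute 20⁻¹ mod 123 explicitly. Euclid's algorithm: 123 = 6·20 + 3, 20 = 6·3 + 2, 3 = 1·2 + 1; back-substituting gives 1 = 80·20 − 13·123, so 20⁻¹ ≡ 80 (mod 123).
For any y ∈ ℤ/123ℤ, x = 80(y − 79) mod 123 satisfies T(x) = 20·80(y − 79) + 79 ≡ y (since 20·80 ≡ 1 mod 123). So every y has a preimage.
Therefore T is bijective.
Since T is bijective, we find T⁻¹(10): we need 20x ≡ 10 − 79 ≡ 54 (mod 123). Using 20⁻¹ = 80: x ≡ 80·54 = 4320 = 35·123 + 15, so x = 15.
Check: T(15) = 20·15 + 79 = 379 = 3·123 + 10 ≡ 10 (mod 123).

15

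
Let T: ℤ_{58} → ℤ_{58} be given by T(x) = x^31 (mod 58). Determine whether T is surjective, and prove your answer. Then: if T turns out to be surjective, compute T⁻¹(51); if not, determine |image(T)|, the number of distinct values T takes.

13

Computing x^31 mod 58 for each x (by repeated squaring, reducing mod 58 at every step), the values T(0), T(1), …, T(57) are: 0, 1, 8, 27, 6, 9, 42, 53, 48, 33, 14, 55, 46, 51, 18, 11, 36, 41, 32, 15, 54, 39, 34, 45, 20, 23, 2, 21, 28, 29, 30, 37, 56, 35, 38, 13, 24, 19, 4, 43, 26, 17, 22, 47, 40, 7, 12, 3, 44, 25, 10, 5, 16, 49, 52, 31, 50, 57.
Every element of ℤ_{58} appears exactly once in this list, so T is a bijection, and in particular surjective.
Since T is surjective, we read off the preimage of 51 from the same table: T(13) = 51, so T⁻¹(51) = 13.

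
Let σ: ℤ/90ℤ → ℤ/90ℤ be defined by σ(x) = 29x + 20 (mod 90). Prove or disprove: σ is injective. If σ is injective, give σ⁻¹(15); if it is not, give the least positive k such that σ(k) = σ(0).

65

Recall: σ is injective if σ(x_1) = σ(x_2) implies x_1 = x_2.
If σ(x_1) = σ(x_2), then 29x_1 ≡ 29x_2 (mod 90). Because gcd(29, 90) = 1, we may cancel 29 to get x_1 ≡ x_2 (mod 90).
Thus σ is injective.
We now compute 29⁻¹ mod 90 explicitly. Euclid's algorithm: 90 = 3·29 + 3, 29 = 9·3 + 2, 3 = 1·2 + 1; back-substituting gives 1 = 59·29 − 19·90, so 29⁻¹ ≡ 59 (mod 90).
Since σ is injective, we find σ⁻¹(15): we need 29x ≡ 15 − 20 ≡ 85 (mod 90). Using 29⁻¹ = 59: x ≡ 59·85 = 5015 = 55·90 + 65, so x = 65.
Check: σ(65) = 29·65 + 20 = 1905 = 21·90 + 15 ≡ 15 (mod 90).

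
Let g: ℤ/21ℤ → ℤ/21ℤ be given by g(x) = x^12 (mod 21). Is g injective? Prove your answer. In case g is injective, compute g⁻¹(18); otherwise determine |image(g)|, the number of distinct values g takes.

4

g(1) = 1^12 = 1.
g(2): Repeated squaring mod 21: 2^1 ≡ 2, 2^2 ≡ 2² = 4, 2^4 ≡ 4² = 16, 2^8 ≡ 16² = 256 ≡ 4. Since 12 = 8 + 4, 2^12 ≡ 4·16: 4·16 = 64 ≡ 1. So 2^12 ≡ 1 (mod 21).
So g(1) = g(2) = 1 while 1 ≠ 2, thus g is not injective.
Since g is not injective, we determine |image(g)|. Computing x^12 mod 21 for each x (by repeated squaring, reducing mod 21 at every step), the values g(0), g(1), …, g(20) are: 0, 1, 1, 15, 1, 1, 15, 7, 1, 15, 1, 1, 15, 1, 7, 15, 1, 1, 15, 1, 1.
The distinct values are {0, 1, 7, 15}; there are 4 of them.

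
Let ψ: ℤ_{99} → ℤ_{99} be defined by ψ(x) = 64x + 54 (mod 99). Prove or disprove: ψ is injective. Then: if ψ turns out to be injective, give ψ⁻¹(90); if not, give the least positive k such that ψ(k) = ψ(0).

Recall that ψ is injective when ψ(s) = ψ(t) forces s = t.
Suppose ψ(s) = ψ(t) in ℤ_{99}. Then 64s + 54 ≡ 64t + 54 (mod 99), therefore 64(s − t) ≡ 0 (mod 99).
Since gcd(64, 99) = 1, 64 is invertible modulo 99, therefore s − t ≡ 0 (mod 99), i.e. s = t.
Therefore ψ is injective.
We now compute 64⁻¹ mod 99 explicitly. Euclid's algorithm: 99 = 1·64 + 35, 64 = 1·35 + 29, 35 = 1·29 + 6, 29 = 4·6 + 5, 6 = 1·5 + 1; back-substituting gives 1 = 82·64 − 53·99, so 64⁻¹ ≡ 82 (mod 99).
Since ψ is injective, we find ψ⁻¹(90): we need 64x ≡ 90 − 54 ≡ 36 (mod 99). Using 64⁻¹ = 82: x ≡ 82·36 = 2952 = 29·99 + 81, so x = 81.
Check: ψ(81) = 64·81 + 54 = 5238 = 52·99 + 90 ≡ 90 (mod 99).

81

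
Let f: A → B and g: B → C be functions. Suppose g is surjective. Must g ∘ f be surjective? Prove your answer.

No. Take A = {0}, B = C = {0, 1, 2, 3, 4}, f(0) = 0, and g = identity (surjective).
Then (g ∘ f)(0) = 0, and 4 ∈ C has no preimage under g ∘ f, so g ∘ f is not surjective.

not surjective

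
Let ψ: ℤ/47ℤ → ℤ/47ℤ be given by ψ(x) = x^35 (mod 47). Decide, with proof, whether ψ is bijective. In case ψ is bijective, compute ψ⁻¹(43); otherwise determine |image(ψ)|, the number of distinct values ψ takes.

31

Since 47 is prime, the nonzero elements of ℤ/47ℤ form a cyclic group of order 46.
As gcd(35, 46) = 1, raising to the 35th power is a bijection on this group: if u^35 ≡ v^35 then (uv^{−1})^35 = 1, and the only element of order dividing gcd(35, 46) = 1 is 1, so u = v.
With ψ(0) = 0 this makes ψ injective on all of ℤ/47ℤ, hence bijective (finite equal-size domain and codomain). In particular ψ is bijective.
Since ψ is bijective, we find the preimage of 43. The inverse of x ↦ x^35 on (ℤ/47ℤ)^× is x ↦ x^25, because 35·25 = 875 = 19·46 + 1 ≡ 1 (mod 46) and x^{46} = 1 for x ≠ 0 (Fermat). So ψ⁻¹(43) = 43^25 mod 47.
Repeated squaring mod 47: 43^1 ≡ 43, 43^2 ≡ 43² = 1849 ≡ 16, 43^4 ≡ 16² = 256 ≡ 21, 43^8 ≡ 21² = 441 ≡ 18, 43^16 ≡ 18² = 324 ≡ 42. Since 25 = 16 + 8 + 1, 43^25 ≡ 42·18·43: 42·18 = 756 ≡ 4, then 4·43 = 172 ≡ 31. So 43^25 ≡ 31 (mod 47).
Hence ψ⁻¹(43) = 31.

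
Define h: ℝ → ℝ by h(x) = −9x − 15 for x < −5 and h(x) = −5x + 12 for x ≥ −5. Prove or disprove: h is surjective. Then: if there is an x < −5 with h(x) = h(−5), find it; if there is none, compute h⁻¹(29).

Both pieces are strictly decreasing (slopes −9 and −5), so each is injective on its own interval.
The left piece maps (−∞, −5) onto (30, ∞); the right piece maps [−5, ∞) onto (−∞, 37].
The union (30, ∞) ∪ (−∞, 37] covers ℝ, so h is surjective.
For the follow-up: the images overlap, so an x < −5 with h(x) = h(−5) exists. h(−5) = 37; solving −9x − 15 = 37 for x < −5 gives x = (37 + 15)/(−9) = −52/9.

-52/9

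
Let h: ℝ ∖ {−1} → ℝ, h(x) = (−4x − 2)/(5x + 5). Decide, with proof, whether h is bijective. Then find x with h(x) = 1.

-7/9

If h(x) = −4/5, cross-multiplying gives 5(−4x − 2) = −4(5x + 5), which simplifies to −10 = −20 — false.  So −4/5 has no preimage and h is not surjective.
Hence h is not bijective.
Solving h(x) = 1: cross-multiplying gives −4x − 2 = 1(5x + 5), which rearranges to −9x = 7, so x = −7/9.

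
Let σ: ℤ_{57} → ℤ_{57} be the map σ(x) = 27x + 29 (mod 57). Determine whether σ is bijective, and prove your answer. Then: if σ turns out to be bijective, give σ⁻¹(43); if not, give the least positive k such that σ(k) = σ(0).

19

By definition, σ is injective when σ(x_1) = σ(x_2) forces x_1 = x_2.
We have gcd(27, 57) = 3 > 1. Taking x_1 = 0 and x_2 = 19: σ(0) = 29 and σ(19) = 27·19 + 29 = 542 ≡ 29 (mod 57).
So σ(0) = σ(19) while 0 ≠ 19, therefore σ is not injective, hence not bijective.
Since σ is not bijective, we find the least positive k with σ(k) = σ(0): this means 27k ≡ 0 (mod 57), i.e. 57 ∣ 27k. Since gcd(27, 57) = 3, dividing through by 3 this holds exactly when 19 ∣ 9k, and as gcd(9, 19) = 1, exactly when 19 ∣ k.
The smallest positive such k is 19.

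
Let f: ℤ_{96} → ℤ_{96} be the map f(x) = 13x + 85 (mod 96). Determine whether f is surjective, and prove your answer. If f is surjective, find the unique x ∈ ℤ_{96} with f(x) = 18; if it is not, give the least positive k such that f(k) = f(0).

17

Since gcd(13, 96) = 1, 13 is invertible modulo 96. Euclid's algorithm: 96 = 7·13 + 5, 13 = 2·5 + 3, 5 = 1·3 + 2, 3 = 1·2 + 1; back-substituting gives 1 = 37·13 − 5·96, so 13⁻¹ ≡ 37 (mod 96).
Then y ↦ 37(y − 85) is a two-sided inverse to f, so every y ∈ ℤ_{96} has a preimage.
Therefore f is surjective.
Since f is surjective, we find f⁻¹(18): we need 13x ≡ 18 − 85 ≡ 29 (mod 96). Using 13⁻¹ = 37: x ≡ 37·29 = 1073 = 11·96 + 17, so x = 17.
Check: f(17) = 13·17 + 85 = 306 = 3·96 + 18 ≡ 18 (mod 96).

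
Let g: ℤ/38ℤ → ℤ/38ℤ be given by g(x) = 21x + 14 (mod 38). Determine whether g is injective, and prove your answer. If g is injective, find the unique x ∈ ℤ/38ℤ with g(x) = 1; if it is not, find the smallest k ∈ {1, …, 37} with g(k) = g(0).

Recall: g is injective if g(a) = g(b) implies a = b.
Suppose g(a) = g(b) in ℤ/38ℤ. Then 21a + 14 ≡ 21b + 14 (mod 38), therefore 21(a − b) ≡ 0 (mod 38).
Since gcd(21, 38) = 1, 21 is invertible modulo 38, so a − b ≡ 0 (mod 38), i.e. a = b.
Hence g is injective.
We now compute 21⁻¹ mod 38 explicitly. Euclid's algorithm: 38 = 1·21 + 17, 21 = 1·17 + 4, 17 = 4·4 + 1; back-substituting gives 1 = 29·21 − 16·38, so 21⁻¹ ≡ 29 (mod 38).
Since g is injective, we find g⁻¹(1): we need 21x ≡ 1 − 14 ≡ 25 (mod 38). Using 21⁻¹ = 29: x ≡ 29·25 = 725 = 19·38 + 3, so x = 3.
Check: g(3) = 21·3 + 14 = 77 = 2·38 + 1 ≡ 1 (mod 38).

3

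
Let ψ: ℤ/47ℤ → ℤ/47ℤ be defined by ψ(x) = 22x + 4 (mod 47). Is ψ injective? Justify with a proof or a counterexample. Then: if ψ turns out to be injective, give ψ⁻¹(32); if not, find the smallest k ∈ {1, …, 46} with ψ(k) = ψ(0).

Suppose ψ(a) = ψ(b) in ℤ/47ℤ. Then 22a + 4 ≡ 22b + 4 (mod 47), so 22(a − b) ≡ 0 (mod 47).
Since gcd(22, 47) = 1, 22 is invertible modulo 47, so a − b ≡ 0 (mod 47), i.e. a = b.
Therefore ψ is injective.
We now compute 22⁻¹ mod 47 explicitly. Euclid's algorithm: 47 = 2·22 + 3, 22 = 7·3 + 1; back-substituting gives 1 = 15·22 − 7·47, so 22⁻¹ ≡ 15 (mod 47).
Since ψ is injective, we find ψ⁻¹(32): we need 22x ≡ 32 − 4 ≡ 28 (mod 47). Using 22⁻¹ = 15: x ≡ 15·28 = 420 = 8·47 + 44, so x = 44.
Check: ψ(44) = 22·44 + 4 = 972 = 20·47 + 32 ≡ 32 (mod 47).

44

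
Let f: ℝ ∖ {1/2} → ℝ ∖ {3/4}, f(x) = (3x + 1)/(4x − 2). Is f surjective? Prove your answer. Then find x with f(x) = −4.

7/19

For any y ≠ 3/4, solving y(4x − 2) = 3x + 1 for x gives a well-defined x ≠ 1/2. So f is surjective.
Solving f(x) = −4: cross-multiplying gives 3x + 1 = −4(4x − 2), which rearranges to 19x = 7, so x = 7/19.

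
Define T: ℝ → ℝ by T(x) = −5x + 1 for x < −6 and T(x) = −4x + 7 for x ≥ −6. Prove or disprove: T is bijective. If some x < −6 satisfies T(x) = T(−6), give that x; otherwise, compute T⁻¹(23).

-4

Both pieces are strictly decreasing (slopes −5 and −4), so each is injective on its own interval.
The left piece maps (−∞, −6) onto (31, ∞); the right piece maps [−6, ∞) onto (−∞, 31].
Since 31 = 31, the images partition ℝ: T is injective and surjective, hence bijective.
Because the two images are disjoint, no x < −6 has T(x) = T(−6), so we compute T⁻¹(23): 23 lies in (−∞, 31], so solve −4x + 7 = 23: x = (23 − 7)/(−4) = −4.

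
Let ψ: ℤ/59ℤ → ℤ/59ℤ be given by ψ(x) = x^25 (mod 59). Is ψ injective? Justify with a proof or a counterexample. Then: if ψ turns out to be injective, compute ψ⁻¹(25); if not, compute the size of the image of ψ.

Since 59 is prime, the nonzero elements of ℤ/59ℤ form a cyclic group of order 58.
As gcd(25, 58) = 1, raising to the 25th power is a bijection on this group: if u^25 ≡ v^25 then (uv^{−1})^25 = 1, and the only element of order dividing gcd(25, 58) = 1 is 1, so u = v.
With ψ(0) = 0 this makes ψ injective on all of ℤ/59ℤ, hence bijective (finite equal-size domain and codomain). In particular ψ is injective.
Since ψ is injective, we find the preimage of 25. The inverse of x ↦ x^25 on (ℤ/59ℤ)^× is x ↦ x^7, because 25·7 = 175 = 3·58 + 1 ≡ 1 (mod 58) and x^{58} = 1 for x ≠ 0 (Fermat). So ψ⁻¹(25) = 25^7 mod 59.
Repeated squaring mod 59: 25^1 ≡ 25, 25^2 ≡ 25² = 625 ≡ 35, 25^4 ≡ 35² = 1225 ≡ 45. Since 7 = 4 + 2 + 1, 25^7 ≡ 45·35·25: 45·35 = 1575 ≡ 41, then 41·25 = 1025 ≡ 22. So 25^7 ≡ 22 (mod 59).
Hence ψ⁻¹(25) = 22.

22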